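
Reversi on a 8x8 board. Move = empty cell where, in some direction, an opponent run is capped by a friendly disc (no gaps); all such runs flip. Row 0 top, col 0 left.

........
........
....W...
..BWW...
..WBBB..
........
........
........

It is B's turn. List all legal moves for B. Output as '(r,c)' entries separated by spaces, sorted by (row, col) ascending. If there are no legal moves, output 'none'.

Answer: (1,4) (2,2) (2,3) (2,5) (3,5) (4,1) (5,2)

Derivation:
(1,3): no bracket -> illegal
(1,4): flips 2 -> legal
(1,5): no bracket -> illegal
(2,2): flips 1 -> legal
(2,3): flips 2 -> legal
(2,5): flips 1 -> legal
(3,1): no bracket -> illegal
(3,5): flips 2 -> legal
(4,1): flips 1 -> legal
(5,1): no bracket -> illegal
(5,2): flips 1 -> legal
(5,3): no bracket -> illegal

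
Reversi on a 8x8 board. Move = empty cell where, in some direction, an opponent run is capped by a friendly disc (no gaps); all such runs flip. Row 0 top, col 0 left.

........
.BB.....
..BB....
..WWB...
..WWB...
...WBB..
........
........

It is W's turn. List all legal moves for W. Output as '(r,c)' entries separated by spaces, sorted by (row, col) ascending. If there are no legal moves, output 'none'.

(0,0): flips 2 -> legal
(0,1): no bracket -> illegal
(0,2): flips 2 -> legal
(0,3): no bracket -> illegal
(1,0): no bracket -> illegal
(1,3): flips 1 -> legal
(1,4): flips 1 -> legal
(2,0): no bracket -> illegal
(2,1): no bracket -> illegal
(2,4): no bracket -> illegal
(2,5): flips 1 -> legal
(3,1): no bracket -> illegal
(3,5): flips 2 -> legal
(4,5): flips 1 -> legal
(4,6): no bracket -> illegal
(5,6): flips 2 -> legal
(6,3): no bracket -> illegal
(6,4): no bracket -> illegal
(6,5): flips 1 -> legal
(6,6): flips 2 -> legal

Answer: (0,0) (0,2) (1,3) (1,4) (2,5) (3,5) (4,5) (5,6) (6,5) (6,6)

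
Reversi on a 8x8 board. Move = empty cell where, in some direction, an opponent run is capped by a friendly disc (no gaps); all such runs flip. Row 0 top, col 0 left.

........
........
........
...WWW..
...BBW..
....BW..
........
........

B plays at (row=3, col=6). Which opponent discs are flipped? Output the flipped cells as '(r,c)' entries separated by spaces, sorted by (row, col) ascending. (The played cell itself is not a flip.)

Dir NW: first cell '.' (not opp) -> no flip
Dir N: first cell '.' (not opp) -> no flip
Dir NE: first cell '.' (not opp) -> no flip
Dir W: opp run (3,5) (3,4) (3,3), next='.' -> no flip
Dir E: first cell '.' (not opp) -> no flip
Dir SW: opp run (4,5) capped by B -> flip
Dir S: first cell '.' (not opp) -> no flip
Dir SE: first cell '.' (not opp) -> no flip

Answer: (4,5)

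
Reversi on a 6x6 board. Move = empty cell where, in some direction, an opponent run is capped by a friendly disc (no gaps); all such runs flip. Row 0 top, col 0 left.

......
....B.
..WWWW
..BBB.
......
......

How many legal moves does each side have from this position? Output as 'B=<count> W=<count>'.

-- B to move --
(1,1): flips 1 -> legal
(1,2): flips 2 -> legal
(1,3): flips 1 -> legal
(1,5): flips 1 -> legal
(2,1): no bracket -> illegal
(3,1): no bracket -> illegal
(3,5): no bracket -> illegal
B mobility = 4
-- W to move --
(0,3): flips 1 -> legal
(0,4): flips 1 -> legal
(0,5): flips 1 -> legal
(1,3): no bracket -> illegal
(1,5): no bracket -> illegal
(2,1): no bracket -> illegal
(3,1): no bracket -> illegal
(3,5): no bracket -> illegal
(4,1): flips 1 -> legal
(4,2): flips 2 -> legal
(4,3): flips 2 -> legal
(4,4): flips 2 -> legal
(4,5): flips 1 -> legal
W mobility = 8

Answer: B=4 W=8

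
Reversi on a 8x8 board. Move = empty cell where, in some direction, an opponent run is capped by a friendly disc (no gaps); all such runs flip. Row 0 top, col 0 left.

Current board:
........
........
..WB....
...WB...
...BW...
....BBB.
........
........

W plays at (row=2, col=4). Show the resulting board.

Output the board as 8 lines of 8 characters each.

Answer: ........
........
..WWW...
...WW...
...BW...
....BBB.
........
........

Derivation:
Place W at (2,4); scan 8 dirs for brackets.
Dir NW: first cell '.' (not opp) -> no flip
Dir N: first cell '.' (not opp) -> no flip
Dir NE: first cell '.' (not opp) -> no flip
Dir W: opp run (2,3) capped by W -> flip
Dir E: first cell '.' (not opp) -> no flip
Dir SW: first cell 'W' (not opp) -> no flip
Dir S: opp run (3,4) capped by W -> flip
Dir SE: first cell '.' (not opp) -> no flip
All flips: (2,3) (3,4)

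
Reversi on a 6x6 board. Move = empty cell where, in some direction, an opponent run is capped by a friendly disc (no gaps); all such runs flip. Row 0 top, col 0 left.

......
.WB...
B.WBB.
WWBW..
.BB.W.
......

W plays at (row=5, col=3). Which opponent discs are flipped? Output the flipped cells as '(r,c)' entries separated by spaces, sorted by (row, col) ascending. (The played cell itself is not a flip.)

Dir NW: opp run (4,2) capped by W -> flip
Dir N: first cell '.' (not opp) -> no flip
Dir NE: first cell 'W' (not opp) -> no flip
Dir W: first cell '.' (not opp) -> no flip
Dir E: first cell '.' (not opp) -> no flip
Dir SW: edge -> no flip
Dir S: edge -> no flip
Dir SE: edge -> no flip

Answer: (4,2)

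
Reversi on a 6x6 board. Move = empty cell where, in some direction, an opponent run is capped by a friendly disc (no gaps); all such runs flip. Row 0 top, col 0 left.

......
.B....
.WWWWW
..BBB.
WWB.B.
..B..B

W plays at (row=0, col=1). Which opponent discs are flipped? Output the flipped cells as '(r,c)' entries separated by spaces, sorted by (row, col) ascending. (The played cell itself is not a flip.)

Answer: (1,1)

Derivation:
Dir NW: edge -> no flip
Dir N: edge -> no flip
Dir NE: edge -> no flip
Dir W: first cell '.' (not opp) -> no flip
Dir E: first cell '.' (not opp) -> no flip
Dir SW: first cell '.' (not opp) -> no flip
Dir S: opp run (1,1) capped by W -> flip
Dir SE: first cell '.' (not opp) -> no flip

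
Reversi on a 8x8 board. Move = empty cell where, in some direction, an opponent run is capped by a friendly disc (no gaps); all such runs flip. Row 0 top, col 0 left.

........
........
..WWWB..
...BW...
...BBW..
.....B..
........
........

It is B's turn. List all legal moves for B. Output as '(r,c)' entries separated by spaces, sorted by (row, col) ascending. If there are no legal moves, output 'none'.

(1,1): flips 1 -> legal
(1,2): no bracket -> illegal
(1,3): flips 1 -> legal
(1,4): flips 2 -> legal
(1,5): flips 1 -> legal
(2,1): flips 3 -> legal
(3,1): no bracket -> illegal
(3,2): no bracket -> illegal
(3,5): flips 2 -> legal
(3,6): no bracket -> illegal
(4,6): flips 1 -> legal
(5,4): no bracket -> illegal
(5,6): no bracket -> illegal

Answer: (1,1) (1,3) (1,4) (1,5) (2,1) (3,5) (4,6)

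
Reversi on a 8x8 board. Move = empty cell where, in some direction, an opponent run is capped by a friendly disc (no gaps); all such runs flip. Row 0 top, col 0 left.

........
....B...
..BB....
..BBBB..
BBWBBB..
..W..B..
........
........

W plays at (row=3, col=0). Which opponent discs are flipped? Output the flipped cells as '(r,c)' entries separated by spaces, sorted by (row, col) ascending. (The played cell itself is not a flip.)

Dir NW: edge -> no flip
Dir N: first cell '.' (not opp) -> no flip
Dir NE: first cell '.' (not opp) -> no flip
Dir W: edge -> no flip
Dir E: first cell '.' (not opp) -> no flip
Dir SW: edge -> no flip
Dir S: opp run (4,0), next='.' -> no flip
Dir SE: opp run (4,1) capped by W -> flip

Answer: (4,1)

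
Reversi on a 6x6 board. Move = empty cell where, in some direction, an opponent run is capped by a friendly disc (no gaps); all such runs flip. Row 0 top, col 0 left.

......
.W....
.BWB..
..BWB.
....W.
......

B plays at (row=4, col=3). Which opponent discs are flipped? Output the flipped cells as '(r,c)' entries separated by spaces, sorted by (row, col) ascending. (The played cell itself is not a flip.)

Answer: (3,3)

Derivation:
Dir NW: first cell 'B' (not opp) -> no flip
Dir N: opp run (3,3) capped by B -> flip
Dir NE: first cell 'B' (not opp) -> no flip
Dir W: first cell '.' (not opp) -> no flip
Dir E: opp run (4,4), next='.' -> no flip
Dir SW: first cell '.' (not opp) -> no flip
Dir S: first cell '.' (not opp) -> no flip
Dir SE: first cell '.' (not opp) -> no flip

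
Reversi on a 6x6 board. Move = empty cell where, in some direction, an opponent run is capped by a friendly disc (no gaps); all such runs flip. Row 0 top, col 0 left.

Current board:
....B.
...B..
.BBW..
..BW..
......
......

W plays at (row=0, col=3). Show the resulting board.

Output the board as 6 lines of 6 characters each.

Place W at (0,3); scan 8 dirs for brackets.
Dir NW: edge -> no flip
Dir N: edge -> no flip
Dir NE: edge -> no flip
Dir W: first cell '.' (not opp) -> no flip
Dir E: opp run (0,4), next='.' -> no flip
Dir SW: first cell '.' (not opp) -> no flip
Dir S: opp run (1,3) capped by W -> flip
Dir SE: first cell '.' (not opp) -> no flip
All flips: (1,3)

Answer: ...WB.
...W..
.BBW..
..BW..
......
......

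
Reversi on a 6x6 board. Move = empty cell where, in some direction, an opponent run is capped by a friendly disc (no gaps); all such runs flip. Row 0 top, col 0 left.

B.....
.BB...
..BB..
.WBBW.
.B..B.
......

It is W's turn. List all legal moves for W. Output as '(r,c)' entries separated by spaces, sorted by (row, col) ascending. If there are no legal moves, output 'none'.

Answer: (0,1) (1,3) (5,1) (5,4)

Derivation:
(0,1): flips 2 -> legal
(0,2): no bracket -> illegal
(0,3): no bracket -> illegal
(1,0): no bracket -> illegal
(1,3): flips 1 -> legal
(1,4): no bracket -> illegal
(2,0): no bracket -> illegal
(2,1): no bracket -> illegal
(2,4): no bracket -> illegal
(3,0): no bracket -> illegal
(3,5): no bracket -> illegal
(4,0): no bracket -> illegal
(4,2): no bracket -> illegal
(4,3): no bracket -> illegal
(4,5): no bracket -> illegal
(5,0): no bracket -> illegal
(5,1): flips 1 -> legal
(5,2): no bracket -> illegal
(5,3): no bracket -> illegal
(5,4): flips 1 -> legal
(5,5): no bracket -> illegal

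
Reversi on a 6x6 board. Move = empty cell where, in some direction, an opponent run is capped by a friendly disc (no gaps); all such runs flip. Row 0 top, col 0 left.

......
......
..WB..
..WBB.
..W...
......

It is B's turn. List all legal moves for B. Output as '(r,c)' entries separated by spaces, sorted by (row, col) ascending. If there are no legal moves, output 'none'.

Answer: (1,1) (2,1) (3,1) (4,1) (5,1)

Derivation:
(1,1): flips 1 -> legal
(1,2): no bracket -> illegal
(1,3): no bracket -> illegal
(2,1): flips 1 -> legal
(3,1): flips 1 -> legal
(4,1): flips 1 -> legal
(4,3): no bracket -> illegal
(5,1): flips 1 -> legal
(5,2): no bracket -> illegal
(5,3): no bracket -> illegal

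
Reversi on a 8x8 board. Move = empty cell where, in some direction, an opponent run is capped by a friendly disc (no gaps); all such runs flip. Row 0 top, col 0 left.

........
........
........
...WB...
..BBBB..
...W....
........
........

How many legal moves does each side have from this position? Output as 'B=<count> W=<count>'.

Answer: B=7 W=4

Derivation:
-- B to move --
(2,2): flips 1 -> legal
(2,3): flips 1 -> legal
(2,4): flips 1 -> legal
(3,2): flips 1 -> legal
(5,2): no bracket -> illegal
(5,4): no bracket -> illegal
(6,2): flips 1 -> legal
(6,3): flips 1 -> legal
(6,4): flips 1 -> legal
B mobility = 7
-- W to move --
(2,3): no bracket -> illegal
(2,4): no bracket -> illegal
(2,5): no bracket -> illegal
(3,1): flips 1 -> legal
(3,2): no bracket -> illegal
(3,5): flips 2 -> legal
(3,6): no bracket -> illegal
(4,1): no bracket -> illegal
(4,6): no bracket -> illegal
(5,1): flips 1 -> legal
(5,2): no bracket -> illegal
(5,4): no bracket -> illegal
(5,5): flips 1 -> legal
(5,6): no bracket -> illegal
W mobility = 4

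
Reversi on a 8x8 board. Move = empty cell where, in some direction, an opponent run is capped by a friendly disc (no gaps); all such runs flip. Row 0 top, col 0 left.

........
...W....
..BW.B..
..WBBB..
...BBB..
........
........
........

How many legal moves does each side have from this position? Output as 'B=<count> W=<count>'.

-- B to move --
(0,2): no bracket -> illegal
(0,3): flips 2 -> legal
(0,4): flips 1 -> legal
(1,2): flips 1 -> legal
(1,4): no bracket -> illegal
(2,1): flips 1 -> legal
(2,4): flips 1 -> legal
(3,1): flips 1 -> legal
(4,1): no bracket -> illegal
(4,2): flips 1 -> legal
B mobility = 7
-- W to move --
(1,1): no bracket -> illegal
(1,2): flips 1 -> legal
(1,4): no bracket -> illegal
(1,5): no bracket -> illegal
(1,6): no bracket -> illegal
(2,1): flips 1 -> legal
(2,4): no bracket -> illegal
(2,6): no bracket -> illegal
(3,1): flips 1 -> legal
(3,6): flips 3 -> legal
(4,2): no bracket -> illegal
(4,6): no bracket -> illegal
(5,2): no bracket -> illegal
(5,3): flips 2 -> legal
(5,4): flips 1 -> legal
(5,5): no bracket -> illegal
(5,6): flips 2 -> legal
W mobility = 7

Answer: B=7 W=7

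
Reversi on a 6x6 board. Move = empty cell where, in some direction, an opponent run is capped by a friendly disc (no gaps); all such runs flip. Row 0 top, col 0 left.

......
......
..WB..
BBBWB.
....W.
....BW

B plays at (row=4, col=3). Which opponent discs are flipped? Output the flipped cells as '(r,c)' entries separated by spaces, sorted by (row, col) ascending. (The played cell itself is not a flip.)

Answer: (3,3)

Derivation:
Dir NW: first cell 'B' (not opp) -> no flip
Dir N: opp run (3,3) capped by B -> flip
Dir NE: first cell 'B' (not opp) -> no flip
Dir W: first cell '.' (not opp) -> no flip
Dir E: opp run (4,4), next='.' -> no flip
Dir SW: first cell '.' (not opp) -> no flip
Dir S: first cell '.' (not opp) -> no flip
Dir SE: first cell 'B' (not opp) -> no flip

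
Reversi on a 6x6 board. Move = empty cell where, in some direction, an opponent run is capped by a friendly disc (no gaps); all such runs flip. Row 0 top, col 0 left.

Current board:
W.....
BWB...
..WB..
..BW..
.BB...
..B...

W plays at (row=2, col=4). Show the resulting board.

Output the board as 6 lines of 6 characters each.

Place W at (2,4); scan 8 dirs for brackets.
Dir NW: first cell '.' (not opp) -> no flip
Dir N: first cell '.' (not opp) -> no flip
Dir NE: first cell '.' (not opp) -> no flip
Dir W: opp run (2,3) capped by W -> flip
Dir E: first cell '.' (not opp) -> no flip
Dir SW: first cell 'W' (not opp) -> no flip
Dir S: first cell '.' (not opp) -> no flip
Dir SE: first cell '.' (not opp) -> no flip
All flips: (2,3)

Answer: W.....
BWB...
..WWW.
..BW..
.BB...
..B...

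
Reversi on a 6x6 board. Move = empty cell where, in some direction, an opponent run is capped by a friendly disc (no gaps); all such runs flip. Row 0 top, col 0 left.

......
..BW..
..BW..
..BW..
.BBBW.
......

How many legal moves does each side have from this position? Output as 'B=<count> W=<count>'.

-- B to move --
(0,2): no bracket -> illegal
(0,3): flips 3 -> legal
(0,4): flips 1 -> legal
(1,4): flips 2 -> legal
(2,4): flips 2 -> legal
(3,4): flips 2 -> legal
(3,5): no bracket -> illegal
(4,5): flips 1 -> legal
(5,3): no bracket -> illegal
(5,4): no bracket -> illegal
(5,5): flips 2 -> legal
B mobility = 7
-- W to move --
(0,1): flips 1 -> legal
(0,2): no bracket -> illegal
(0,3): no bracket -> illegal
(1,1): flips 2 -> legal
(2,1): flips 1 -> legal
(3,0): no bracket -> illegal
(3,1): flips 2 -> legal
(3,4): no bracket -> illegal
(4,0): flips 3 -> legal
(5,0): flips 2 -> legal
(5,1): flips 1 -> legal
(5,2): no bracket -> illegal
(5,3): flips 1 -> legal
(5,4): no bracket -> illegal
W mobility = 8

Answer: B=7 W=8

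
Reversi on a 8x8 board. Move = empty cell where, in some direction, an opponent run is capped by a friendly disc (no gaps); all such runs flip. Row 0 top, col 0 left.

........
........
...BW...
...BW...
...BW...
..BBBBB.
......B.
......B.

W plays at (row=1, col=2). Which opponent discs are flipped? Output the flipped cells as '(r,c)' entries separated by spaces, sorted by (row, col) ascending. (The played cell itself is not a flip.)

Answer: (2,3)

Derivation:
Dir NW: first cell '.' (not opp) -> no flip
Dir N: first cell '.' (not opp) -> no flip
Dir NE: first cell '.' (not opp) -> no flip
Dir W: first cell '.' (not opp) -> no flip
Dir E: first cell '.' (not opp) -> no flip
Dir SW: first cell '.' (not opp) -> no flip
Dir S: first cell '.' (not opp) -> no flip
Dir SE: opp run (2,3) capped by W -> flip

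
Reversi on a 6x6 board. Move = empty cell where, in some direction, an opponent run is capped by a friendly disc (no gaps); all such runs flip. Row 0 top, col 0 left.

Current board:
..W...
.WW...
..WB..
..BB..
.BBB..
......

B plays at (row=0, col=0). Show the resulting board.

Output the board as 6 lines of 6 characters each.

Place B at (0,0); scan 8 dirs for brackets.
Dir NW: edge -> no flip
Dir N: edge -> no flip
Dir NE: edge -> no flip
Dir W: edge -> no flip
Dir E: first cell '.' (not opp) -> no flip
Dir SW: edge -> no flip
Dir S: first cell '.' (not opp) -> no flip
Dir SE: opp run (1,1) (2,2) capped by B -> flip
All flips: (1,1) (2,2)

Answer: B.W...
.BW...
..BB..
..BB..
.BBB..
......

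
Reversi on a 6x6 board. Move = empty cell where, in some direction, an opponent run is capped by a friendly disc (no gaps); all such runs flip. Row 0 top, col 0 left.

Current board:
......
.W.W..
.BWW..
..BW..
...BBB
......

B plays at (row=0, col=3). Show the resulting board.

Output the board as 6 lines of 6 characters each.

Place B at (0,3); scan 8 dirs for brackets.
Dir NW: edge -> no flip
Dir N: edge -> no flip
Dir NE: edge -> no flip
Dir W: first cell '.' (not opp) -> no flip
Dir E: first cell '.' (not opp) -> no flip
Dir SW: first cell '.' (not opp) -> no flip
Dir S: opp run (1,3) (2,3) (3,3) capped by B -> flip
Dir SE: first cell '.' (not opp) -> no flip
All flips: (1,3) (2,3) (3,3)

Answer: ...B..
.W.B..
.BWB..
..BB..
...BBB
......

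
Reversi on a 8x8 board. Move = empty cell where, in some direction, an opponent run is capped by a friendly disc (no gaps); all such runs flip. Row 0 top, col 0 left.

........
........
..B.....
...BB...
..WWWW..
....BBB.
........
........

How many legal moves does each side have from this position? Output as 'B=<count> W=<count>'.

-- B to move --
(3,1): no bracket -> illegal
(3,2): flips 1 -> legal
(3,5): flips 1 -> legal
(3,6): flips 1 -> legal
(4,1): no bracket -> illegal
(4,6): no bracket -> illegal
(5,1): flips 1 -> legal
(5,2): flips 1 -> legal
(5,3): flips 1 -> legal
B mobility = 6
-- W to move --
(1,1): flips 2 -> legal
(1,2): no bracket -> illegal
(1,3): no bracket -> illegal
(2,1): no bracket -> illegal
(2,3): flips 2 -> legal
(2,4): flips 2 -> legal
(2,5): flips 1 -> legal
(3,1): no bracket -> illegal
(3,2): no bracket -> illegal
(3,5): no bracket -> illegal
(4,6): no bracket -> illegal
(4,7): no bracket -> illegal
(5,3): no bracket -> illegal
(5,7): no bracket -> illegal
(6,3): flips 1 -> legal
(6,4): flips 1 -> legal
(6,5): flips 2 -> legal
(6,6): flips 1 -> legal
(6,7): flips 1 -> legal
W mobility = 9

Answer: B=6 W=9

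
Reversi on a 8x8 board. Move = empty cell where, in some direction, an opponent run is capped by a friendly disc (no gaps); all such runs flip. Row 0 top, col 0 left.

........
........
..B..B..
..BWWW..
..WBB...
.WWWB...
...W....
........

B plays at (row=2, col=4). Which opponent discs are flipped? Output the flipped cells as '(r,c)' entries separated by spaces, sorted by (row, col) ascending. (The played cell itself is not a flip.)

Answer: (3,4)

Derivation:
Dir NW: first cell '.' (not opp) -> no flip
Dir N: first cell '.' (not opp) -> no flip
Dir NE: first cell '.' (not opp) -> no flip
Dir W: first cell '.' (not opp) -> no flip
Dir E: first cell 'B' (not opp) -> no flip
Dir SW: opp run (3,3) (4,2) (5,1), next='.' -> no flip
Dir S: opp run (3,4) capped by B -> flip
Dir SE: opp run (3,5), next='.' -> no flip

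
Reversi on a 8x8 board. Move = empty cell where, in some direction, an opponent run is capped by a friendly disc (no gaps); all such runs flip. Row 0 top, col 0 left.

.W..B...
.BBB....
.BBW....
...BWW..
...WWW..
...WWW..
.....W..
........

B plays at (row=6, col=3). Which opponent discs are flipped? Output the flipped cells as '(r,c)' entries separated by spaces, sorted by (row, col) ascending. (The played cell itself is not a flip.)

Dir NW: first cell '.' (not opp) -> no flip
Dir N: opp run (5,3) (4,3) capped by B -> flip
Dir NE: opp run (5,4) (4,5), next='.' -> no flip
Dir W: first cell '.' (not opp) -> no flip
Dir E: first cell '.' (not opp) -> no flip
Dir SW: first cell '.' (not opp) -> no flip
Dir S: first cell '.' (not opp) -> no flip
Dir SE: first cell '.' (not opp) -> no flip

Answer: (4,3) (5,3)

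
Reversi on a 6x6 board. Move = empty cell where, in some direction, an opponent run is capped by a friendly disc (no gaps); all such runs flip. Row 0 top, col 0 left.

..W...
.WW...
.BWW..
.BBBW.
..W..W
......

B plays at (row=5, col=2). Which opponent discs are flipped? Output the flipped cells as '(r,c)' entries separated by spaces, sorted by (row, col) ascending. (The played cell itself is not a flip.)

Dir NW: first cell '.' (not opp) -> no flip
Dir N: opp run (4,2) capped by B -> flip
Dir NE: first cell '.' (not opp) -> no flip
Dir W: first cell '.' (not opp) -> no flip
Dir E: first cell '.' (not opp) -> no flip
Dir SW: edge -> no flip
Dir S: edge -> no flip
Dir SE: edge -> no flip

Answer: (4,2)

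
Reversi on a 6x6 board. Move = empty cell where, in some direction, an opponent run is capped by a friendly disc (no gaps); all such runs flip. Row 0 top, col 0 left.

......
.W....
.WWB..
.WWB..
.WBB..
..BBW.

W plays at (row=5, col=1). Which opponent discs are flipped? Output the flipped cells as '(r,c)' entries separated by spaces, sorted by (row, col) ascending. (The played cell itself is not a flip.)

Dir NW: first cell '.' (not opp) -> no flip
Dir N: first cell 'W' (not opp) -> no flip
Dir NE: opp run (4,2) (3,3), next='.' -> no flip
Dir W: first cell '.' (not opp) -> no flip
Dir E: opp run (5,2) (5,3) capped by W -> flip
Dir SW: edge -> no flip
Dir S: edge -> no flip
Dir SE: edge -> no flip

Answer: (5,2) (5,3)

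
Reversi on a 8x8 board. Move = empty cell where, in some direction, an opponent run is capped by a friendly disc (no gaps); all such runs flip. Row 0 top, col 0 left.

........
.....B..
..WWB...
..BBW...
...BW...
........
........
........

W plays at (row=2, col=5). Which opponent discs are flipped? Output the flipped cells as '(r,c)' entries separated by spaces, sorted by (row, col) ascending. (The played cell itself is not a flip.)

Answer: (2,4)

Derivation:
Dir NW: first cell '.' (not opp) -> no flip
Dir N: opp run (1,5), next='.' -> no flip
Dir NE: first cell '.' (not opp) -> no flip
Dir W: opp run (2,4) capped by W -> flip
Dir E: first cell '.' (not opp) -> no flip
Dir SW: first cell 'W' (not opp) -> no flip
Dir S: first cell '.' (not opp) -> no flip
Dir SE: first cell '.' (not opp) -> no flip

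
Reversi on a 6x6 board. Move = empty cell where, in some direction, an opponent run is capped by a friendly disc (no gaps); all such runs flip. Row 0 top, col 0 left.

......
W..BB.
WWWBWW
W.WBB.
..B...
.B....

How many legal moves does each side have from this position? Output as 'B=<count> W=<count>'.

-- B to move --
(0,0): no bracket -> illegal
(0,1): no bracket -> illegal
(1,1): flips 1 -> legal
(1,2): flips 2 -> legal
(1,5): flips 1 -> legal
(3,1): flips 2 -> legal
(3,5): flips 1 -> legal
(4,0): no bracket -> illegal
(4,1): flips 1 -> legal
(4,3): no bracket -> illegal
B mobility = 6
-- W to move --
(0,2): flips 1 -> legal
(0,3): flips 1 -> legal
(0,4): flips 2 -> legal
(0,5): flips 2 -> legal
(1,2): no bracket -> illegal
(1,5): no bracket -> illegal
(3,1): no bracket -> illegal
(3,5): flips 2 -> legal
(4,0): no bracket -> illegal
(4,1): no bracket -> illegal
(4,3): flips 1 -> legal
(4,4): flips 2 -> legal
(4,5): no bracket -> illegal
(5,0): no bracket -> illegal
(5,2): flips 1 -> legal
(5,3): no bracket -> illegal
W mobility = 8

Answer: B=6 W=8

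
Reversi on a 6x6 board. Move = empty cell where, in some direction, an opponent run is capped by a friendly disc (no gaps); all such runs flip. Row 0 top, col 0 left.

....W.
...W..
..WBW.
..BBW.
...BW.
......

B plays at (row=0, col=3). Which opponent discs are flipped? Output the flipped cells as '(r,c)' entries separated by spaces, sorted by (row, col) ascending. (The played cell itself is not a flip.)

Answer: (1,3)

Derivation:
Dir NW: edge -> no flip
Dir N: edge -> no flip
Dir NE: edge -> no flip
Dir W: first cell '.' (not opp) -> no flip
Dir E: opp run (0,4), next='.' -> no flip
Dir SW: first cell '.' (not opp) -> no flip
Dir S: opp run (1,3) capped by B -> flip
Dir SE: first cell '.' (not opp) -> no flip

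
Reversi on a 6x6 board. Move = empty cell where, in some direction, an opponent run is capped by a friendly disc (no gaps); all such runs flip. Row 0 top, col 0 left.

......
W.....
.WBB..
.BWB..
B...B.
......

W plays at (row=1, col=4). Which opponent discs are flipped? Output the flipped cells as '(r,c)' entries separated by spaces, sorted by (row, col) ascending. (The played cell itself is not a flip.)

Answer: (2,3)

Derivation:
Dir NW: first cell '.' (not opp) -> no flip
Dir N: first cell '.' (not opp) -> no flip
Dir NE: first cell '.' (not opp) -> no flip
Dir W: first cell '.' (not opp) -> no flip
Dir E: first cell '.' (not opp) -> no flip
Dir SW: opp run (2,3) capped by W -> flip
Dir S: first cell '.' (not opp) -> no flip
Dir SE: first cell '.' (not opp) -> no flip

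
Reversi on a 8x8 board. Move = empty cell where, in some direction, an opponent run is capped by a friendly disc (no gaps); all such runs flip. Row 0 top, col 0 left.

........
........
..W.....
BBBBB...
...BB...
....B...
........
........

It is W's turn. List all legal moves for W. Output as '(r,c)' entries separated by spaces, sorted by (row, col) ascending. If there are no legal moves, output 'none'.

(2,0): no bracket -> illegal
(2,1): no bracket -> illegal
(2,3): no bracket -> illegal
(2,4): no bracket -> illegal
(2,5): no bracket -> illegal
(3,5): no bracket -> illegal
(4,0): flips 1 -> legal
(4,1): no bracket -> illegal
(4,2): flips 1 -> legal
(4,5): no bracket -> illegal
(5,2): no bracket -> illegal
(5,3): no bracket -> illegal
(5,5): flips 2 -> legal
(6,3): no bracket -> illegal
(6,4): no bracket -> illegal
(6,5): no bracket -> illegal

Answer: (4,0) (4,2) (5,5)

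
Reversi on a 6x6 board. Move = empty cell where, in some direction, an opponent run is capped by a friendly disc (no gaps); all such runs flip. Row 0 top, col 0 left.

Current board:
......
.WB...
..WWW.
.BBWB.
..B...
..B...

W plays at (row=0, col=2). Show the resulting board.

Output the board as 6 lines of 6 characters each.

Answer: ..W...
.WW...
..WWW.
.BBWB.
..B...
..B...

Derivation:
Place W at (0,2); scan 8 dirs for brackets.
Dir NW: edge -> no flip
Dir N: edge -> no flip
Dir NE: edge -> no flip
Dir W: first cell '.' (not opp) -> no flip
Dir E: first cell '.' (not opp) -> no flip
Dir SW: first cell 'W' (not opp) -> no flip
Dir S: opp run (1,2) capped by W -> flip
Dir SE: first cell '.' (not opp) -> no flip
All flips: (1,2)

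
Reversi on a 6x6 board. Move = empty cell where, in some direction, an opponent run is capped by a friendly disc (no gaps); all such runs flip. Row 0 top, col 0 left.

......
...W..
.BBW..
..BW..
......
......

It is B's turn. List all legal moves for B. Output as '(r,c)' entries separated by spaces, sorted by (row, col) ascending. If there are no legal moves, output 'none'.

Answer: (0,4) (1,4) (2,4) (3,4) (4,4)

Derivation:
(0,2): no bracket -> illegal
(0,3): no bracket -> illegal
(0,4): flips 1 -> legal
(1,2): no bracket -> illegal
(1,4): flips 1 -> legal
(2,4): flips 1 -> legal
(3,4): flips 1 -> legal
(4,2): no bracket -> illegal
(4,3): no bracket -> illegal
(4,4): flips 1 -> legal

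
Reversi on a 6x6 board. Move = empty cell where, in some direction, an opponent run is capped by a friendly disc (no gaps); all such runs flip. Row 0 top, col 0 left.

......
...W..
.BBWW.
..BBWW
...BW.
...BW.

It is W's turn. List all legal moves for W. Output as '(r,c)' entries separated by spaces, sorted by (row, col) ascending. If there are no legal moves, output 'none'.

Answer: (1,0) (1,1) (2,0) (3,1) (4,1) (4,2) (5,2)

Derivation:
(1,0): flips 3 -> legal
(1,1): flips 2 -> legal
(1,2): no bracket -> illegal
(2,0): flips 2 -> legal
(3,0): no bracket -> illegal
(3,1): flips 3 -> legal
(4,1): flips 1 -> legal
(4,2): flips 2 -> legal
(5,2): flips 2 -> legal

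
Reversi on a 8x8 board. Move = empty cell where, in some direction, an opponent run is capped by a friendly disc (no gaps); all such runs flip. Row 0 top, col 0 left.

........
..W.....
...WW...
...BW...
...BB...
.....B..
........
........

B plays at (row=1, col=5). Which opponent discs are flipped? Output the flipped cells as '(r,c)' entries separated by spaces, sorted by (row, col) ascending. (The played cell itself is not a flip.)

Dir NW: first cell '.' (not opp) -> no flip
Dir N: first cell '.' (not opp) -> no flip
Dir NE: first cell '.' (not opp) -> no flip
Dir W: first cell '.' (not opp) -> no flip
Dir E: first cell '.' (not opp) -> no flip
Dir SW: opp run (2,4) capped by B -> flip
Dir S: first cell '.' (not opp) -> no flip
Dir SE: first cell '.' (not opp) -> no flip

Answer: (2,4)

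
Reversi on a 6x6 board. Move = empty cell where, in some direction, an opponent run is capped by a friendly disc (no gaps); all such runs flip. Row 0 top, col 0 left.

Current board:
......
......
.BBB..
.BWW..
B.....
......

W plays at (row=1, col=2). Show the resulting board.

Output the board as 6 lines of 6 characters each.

Answer: ......
..W...
.BWB..
.BWW..
B.....
......

Derivation:
Place W at (1,2); scan 8 dirs for brackets.
Dir NW: first cell '.' (not opp) -> no flip
Dir N: first cell '.' (not opp) -> no flip
Dir NE: first cell '.' (not opp) -> no flip
Dir W: first cell '.' (not opp) -> no flip
Dir E: first cell '.' (not opp) -> no flip
Dir SW: opp run (2,1), next='.' -> no flip
Dir S: opp run (2,2) capped by W -> flip
Dir SE: opp run (2,3), next='.' -> no flip
All flips: (2,2)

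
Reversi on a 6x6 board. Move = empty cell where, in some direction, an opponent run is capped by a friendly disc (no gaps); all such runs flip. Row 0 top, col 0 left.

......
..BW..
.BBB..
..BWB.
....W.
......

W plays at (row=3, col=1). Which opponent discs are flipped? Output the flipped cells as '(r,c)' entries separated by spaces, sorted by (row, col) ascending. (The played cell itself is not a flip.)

Dir NW: first cell '.' (not opp) -> no flip
Dir N: opp run (2,1), next='.' -> no flip
Dir NE: opp run (2,2) capped by W -> flip
Dir W: first cell '.' (not opp) -> no flip
Dir E: opp run (3,2) capped by W -> flip
Dir SW: first cell '.' (not opp) -> no flip
Dir S: first cell '.' (not opp) -> no flip
Dir SE: first cell '.' (not opp) -> no flip

Answer: (2,2) (3,2)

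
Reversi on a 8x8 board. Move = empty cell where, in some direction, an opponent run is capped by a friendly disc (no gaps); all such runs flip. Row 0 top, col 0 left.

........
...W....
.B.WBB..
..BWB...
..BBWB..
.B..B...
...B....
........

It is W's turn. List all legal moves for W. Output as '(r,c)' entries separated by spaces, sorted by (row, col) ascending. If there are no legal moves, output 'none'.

(1,0): no bracket -> illegal
(1,1): no bracket -> illegal
(1,2): no bracket -> illegal
(1,4): flips 2 -> legal
(1,5): flips 1 -> legal
(1,6): no bracket -> illegal
(2,0): no bracket -> illegal
(2,2): no bracket -> illegal
(2,6): flips 2 -> legal
(3,0): no bracket -> illegal
(3,1): flips 1 -> legal
(3,5): flips 2 -> legal
(3,6): no bracket -> illegal
(4,0): no bracket -> illegal
(4,1): flips 3 -> legal
(4,6): flips 1 -> legal
(5,0): no bracket -> illegal
(5,2): no bracket -> illegal
(5,3): flips 1 -> legal
(5,5): no bracket -> illegal
(5,6): flips 2 -> legal
(6,0): flips 2 -> legal
(6,1): no bracket -> illegal
(6,2): no bracket -> illegal
(6,4): flips 1 -> legal
(6,5): no bracket -> illegal
(7,2): no bracket -> illegal
(7,3): no bracket -> illegal
(7,4): no bracket -> illegal

Answer: (1,4) (1,5) (2,6) (3,1) (3,5) (4,1) (4,6) (5,3) (5,6) (6,0) (6,4)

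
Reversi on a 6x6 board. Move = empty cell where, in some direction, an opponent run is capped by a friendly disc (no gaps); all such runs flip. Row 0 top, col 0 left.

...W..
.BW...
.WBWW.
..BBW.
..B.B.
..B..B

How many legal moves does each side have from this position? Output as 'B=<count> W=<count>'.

Answer: B=9 W=7

Derivation:
-- B to move --
(0,1): no bracket -> illegal
(0,2): flips 1 -> legal
(0,4): no bracket -> illegal
(1,0): flips 1 -> legal
(1,3): flips 2 -> legal
(1,4): flips 3 -> legal
(1,5): flips 1 -> legal
(2,0): flips 1 -> legal
(2,5): flips 2 -> legal
(3,0): no bracket -> illegal
(3,1): flips 1 -> legal
(3,5): flips 1 -> legal
(4,3): no bracket -> illegal
(4,5): no bracket -> illegal
B mobility = 9
-- W to move --
(0,0): no bracket -> illegal
(0,1): flips 1 -> legal
(0,2): no bracket -> illegal
(1,0): flips 1 -> legal
(1,3): no bracket -> illegal
(2,0): no bracket -> illegal
(3,1): flips 2 -> legal
(3,5): no bracket -> illegal
(4,1): flips 1 -> legal
(4,3): flips 2 -> legal
(4,5): no bracket -> illegal
(5,1): flips 2 -> legal
(5,3): no bracket -> illegal
(5,4): flips 1 -> legal
W mobility = 7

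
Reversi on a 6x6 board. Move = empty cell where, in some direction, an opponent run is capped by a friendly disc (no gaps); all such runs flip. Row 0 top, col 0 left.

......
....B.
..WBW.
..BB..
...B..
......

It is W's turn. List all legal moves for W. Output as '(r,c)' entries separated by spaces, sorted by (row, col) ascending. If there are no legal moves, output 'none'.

Answer: (0,4) (4,2) (4,4)

Derivation:
(0,3): no bracket -> illegal
(0,4): flips 1 -> legal
(0,5): no bracket -> illegal
(1,2): no bracket -> illegal
(1,3): no bracket -> illegal
(1,5): no bracket -> illegal
(2,1): no bracket -> illegal
(2,5): no bracket -> illegal
(3,1): no bracket -> illegal
(3,4): no bracket -> illegal
(4,1): no bracket -> illegal
(4,2): flips 2 -> legal
(4,4): flips 1 -> legal
(5,2): no bracket -> illegal
(5,3): no bracket -> illegal
(5,4): no bracket -> illegal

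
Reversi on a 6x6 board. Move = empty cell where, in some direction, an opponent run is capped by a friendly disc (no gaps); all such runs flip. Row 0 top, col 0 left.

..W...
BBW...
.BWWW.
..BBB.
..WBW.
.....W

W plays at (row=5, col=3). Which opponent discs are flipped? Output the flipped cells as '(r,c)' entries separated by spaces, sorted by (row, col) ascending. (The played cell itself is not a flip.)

Answer: (3,3) (4,3)

Derivation:
Dir NW: first cell 'W' (not opp) -> no flip
Dir N: opp run (4,3) (3,3) capped by W -> flip
Dir NE: first cell 'W' (not opp) -> no flip
Dir W: first cell '.' (not opp) -> no flip
Dir E: first cell '.' (not opp) -> no flip
Dir SW: edge -> no flip
Dir S: edge -> no flip
Dir SE: edge -> no flip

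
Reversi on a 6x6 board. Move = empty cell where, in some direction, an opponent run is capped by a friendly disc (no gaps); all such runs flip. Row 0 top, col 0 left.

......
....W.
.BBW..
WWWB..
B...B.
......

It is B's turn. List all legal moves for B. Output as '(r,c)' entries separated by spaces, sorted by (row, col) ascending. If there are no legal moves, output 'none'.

(0,3): no bracket -> illegal
(0,4): no bracket -> illegal
(0,5): no bracket -> illegal
(1,2): no bracket -> illegal
(1,3): flips 1 -> legal
(1,5): no bracket -> illegal
(2,0): flips 1 -> legal
(2,4): flips 1 -> legal
(2,5): no bracket -> illegal
(3,4): no bracket -> illegal
(4,1): flips 1 -> legal
(4,2): flips 1 -> legal
(4,3): flips 1 -> legal

Answer: (1,3) (2,0) (2,4) (4,1) (4,2) (4,3)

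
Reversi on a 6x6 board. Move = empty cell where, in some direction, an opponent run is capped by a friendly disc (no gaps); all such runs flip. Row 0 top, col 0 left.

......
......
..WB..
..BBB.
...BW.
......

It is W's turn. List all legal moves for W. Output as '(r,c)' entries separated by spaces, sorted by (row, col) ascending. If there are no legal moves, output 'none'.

(1,2): no bracket -> illegal
(1,3): no bracket -> illegal
(1,4): no bracket -> illegal
(2,1): no bracket -> illegal
(2,4): flips 2 -> legal
(2,5): no bracket -> illegal
(3,1): no bracket -> illegal
(3,5): no bracket -> illegal
(4,1): no bracket -> illegal
(4,2): flips 2 -> legal
(4,5): no bracket -> illegal
(5,2): no bracket -> illegal
(5,3): no bracket -> illegal
(5,4): no bracket -> illegal

Answer: (2,4) (4,2)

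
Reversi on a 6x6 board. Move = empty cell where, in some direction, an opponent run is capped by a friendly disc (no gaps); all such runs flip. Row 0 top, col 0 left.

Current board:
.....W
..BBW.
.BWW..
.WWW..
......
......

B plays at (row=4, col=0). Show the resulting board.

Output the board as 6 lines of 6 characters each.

Place B at (4,0); scan 8 dirs for brackets.
Dir NW: edge -> no flip
Dir N: first cell '.' (not opp) -> no flip
Dir NE: opp run (3,1) (2,2) capped by B -> flip
Dir W: edge -> no flip
Dir E: first cell '.' (not opp) -> no flip
Dir SW: edge -> no flip
Dir S: first cell '.' (not opp) -> no flip
Dir SE: first cell '.' (not opp) -> no flip
All flips: (2,2) (3,1)

Answer: .....W
..BBW.
.BBW..
.BWW..
B.....
......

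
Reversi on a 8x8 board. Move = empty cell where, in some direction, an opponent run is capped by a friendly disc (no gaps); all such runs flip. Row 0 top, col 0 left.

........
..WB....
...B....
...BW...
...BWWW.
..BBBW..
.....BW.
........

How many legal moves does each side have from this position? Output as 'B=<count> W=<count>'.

-- B to move --
(0,1): flips 1 -> legal
(0,2): no bracket -> illegal
(0,3): no bracket -> illegal
(1,1): flips 1 -> legal
(2,1): no bracket -> illegal
(2,2): no bracket -> illegal
(2,4): flips 2 -> legal
(2,5): flips 1 -> legal
(3,5): flips 4 -> legal
(3,6): flips 1 -> legal
(3,7): no bracket -> illegal
(4,7): flips 3 -> legal
(5,6): flips 3 -> legal
(5,7): no bracket -> illegal
(6,4): no bracket -> illegal
(6,7): flips 1 -> legal
(7,5): no bracket -> illegal
(7,6): no bracket -> illegal
(7,7): flips 3 -> legal
B mobility = 10
-- W to move --
(0,2): no bracket -> illegal
(0,3): no bracket -> illegal
(0,4): no bracket -> illegal
(1,4): flips 1 -> legal
(2,2): flips 1 -> legal
(2,4): no bracket -> illegal
(3,2): flips 1 -> legal
(4,1): no bracket -> illegal
(4,2): flips 1 -> legal
(5,1): flips 3 -> legal
(5,6): no bracket -> illegal
(6,1): flips 2 -> legal
(6,2): flips 1 -> legal
(6,3): flips 1 -> legal
(6,4): flips 2 -> legal
(7,4): no bracket -> illegal
(7,5): flips 1 -> legal
(7,6): no bracket -> illegal
W mobility = 10

Answer: B=10 W=10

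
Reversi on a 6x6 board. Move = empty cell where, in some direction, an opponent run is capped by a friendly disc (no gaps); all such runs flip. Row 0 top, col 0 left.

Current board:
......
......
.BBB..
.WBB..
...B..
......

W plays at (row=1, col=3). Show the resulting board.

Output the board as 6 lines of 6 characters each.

Place W at (1,3); scan 8 dirs for brackets.
Dir NW: first cell '.' (not opp) -> no flip
Dir N: first cell '.' (not opp) -> no flip
Dir NE: first cell '.' (not opp) -> no flip
Dir W: first cell '.' (not opp) -> no flip
Dir E: first cell '.' (not opp) -> no flip
Dir SW: opp run (2,2) capped by W -> flip
Dir S: opp run (2,3) (3,3) (4,3), next='.' -> no flip
Dir SE: first cell '.' (not opp) -> no flip
All flips: (2,2)

Answer: ......
...W..
.BWB..
.WBB..
...B..
......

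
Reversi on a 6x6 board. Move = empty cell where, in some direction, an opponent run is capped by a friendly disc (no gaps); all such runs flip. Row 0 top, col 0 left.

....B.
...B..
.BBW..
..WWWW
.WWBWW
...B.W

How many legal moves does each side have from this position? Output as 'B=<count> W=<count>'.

Answer: B=5 W=7

Derivation:
-- B to move --
(1,2): no bracket -> illegal
(1,4): no bracket -> illegal
(2,4): flips 1 -> legal
(2,5): flips 1 -> legal
(3,0): no bracket -> illegal
(3,1): flips 1 -> legal
(4,0): flips 2 -> legal
(5,0): no bracket -> illegal
(5,1): no bracket -> illegal
(5,2): flips 2 -> legal
(5,4): no bracket -> illegal
B mobility = 5
-- W to move --
(0,2): no bracket -> illegal
(0,3): flips 1 -> legal
(0,5): no bracket -> illegal
(1,0): flips 1 -> legal
(1,1): flips 1 -> legal
(1,2): flips 1 -> legal
(1,4): no bracket -> illegal
(1,5): no bracket -> illegal
(2,0): flips 2 -> legal
(2,4): no bracket -> illegal
(3,0): no bracket -> illegal
(3,1): no bracket -> illegal
(5,2): flips 1 -> legal
(5,4): flips 1 -> legal
W mobility = 7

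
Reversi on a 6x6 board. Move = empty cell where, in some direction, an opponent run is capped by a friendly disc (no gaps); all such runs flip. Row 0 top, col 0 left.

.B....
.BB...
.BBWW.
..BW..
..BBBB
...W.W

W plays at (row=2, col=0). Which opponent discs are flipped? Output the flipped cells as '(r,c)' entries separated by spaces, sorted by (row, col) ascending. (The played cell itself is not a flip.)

Dir NW: edge -> no flip
Dir N: first cell '.' (not opp) -> no flip
Dir NE: opp run (1,1), next='.' -> no flip
Dir W: edge -> no flip
Dir E: opp run (2,1) (2,2) capped by W -> flip
Dir SW: edge -> no flip
Dir S: first cell '.' (not opp) -> no flip
Dir SE: first cell '.' (not opp) -> no flip

Answer: (2,1) (2,2)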